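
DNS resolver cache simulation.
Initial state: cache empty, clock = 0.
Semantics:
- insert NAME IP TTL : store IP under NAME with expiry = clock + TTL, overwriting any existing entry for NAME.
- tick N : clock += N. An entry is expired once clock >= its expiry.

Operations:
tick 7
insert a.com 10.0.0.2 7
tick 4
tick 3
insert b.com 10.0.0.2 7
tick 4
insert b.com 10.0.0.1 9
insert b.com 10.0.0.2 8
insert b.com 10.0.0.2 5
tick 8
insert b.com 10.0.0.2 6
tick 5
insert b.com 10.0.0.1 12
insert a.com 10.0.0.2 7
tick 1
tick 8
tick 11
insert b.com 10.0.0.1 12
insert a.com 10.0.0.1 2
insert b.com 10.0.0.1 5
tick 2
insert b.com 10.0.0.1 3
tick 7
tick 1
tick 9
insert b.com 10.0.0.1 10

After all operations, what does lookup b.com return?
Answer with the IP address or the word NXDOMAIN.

Op 1: tick 7 -> clock=7.
Op 2: insert a.com -> 10.0.0.2 (expiry=7+7=14). clock=7
Op 3: tick 4 -> clock=11.
Op 4: tick 3 -> clock=14. purged={a.com}
Op 5: insert b.com -> 10.0.0.2 (expiry=14+7=21). clock=14
Op 6: tick 4 -> clock=18.
Op 7: insert b.com -> 10.0.0.1 (expiry=18+9=27). clock=18
Op 8: insert b.com -> 10.0.0.2 (expiry=18+8=26). clock=18
Op 9: insert b.com -> 10.0.0.2 (expiry=18+5=23). clock=18
Op 10: tick 8 -> clock=26. purged={b.com}
Op 11: insert b.com -> 10.0.0.2 (expiry=26+6=32). clock=26
Op 12: tick 5 -> clock=31.
Op 13: insert b.com -> 10.0.0.1 (expiry=31+12=43). clock=31
Op 14: insert a.com -> 10.0.0.2 (expiry=31+7=38). clock=31
Op 15: tick 1 -> clock=32.
Op 16: tick 8 -> clock=40. purged={a.com}
Op 17: tick 11 -> clock=51. purged={b.com}
Op 18: insert b.com -> 10.0.0.1 (expiry=51+12=63). clock=51
Op 19: insert a.com -> 10.0.0.1 (expiry=51+2=53). clock=51
Op 20: insert b.com -> 10.0.0.1 (expiry=51+5=56). clock=51
Op 21: tick 2 -> clock=53. purged={a.com}
Op 22: insert b.com -> 10.0.0.1 (expiry=53+3=56). clock=53
Op 23: tick 7 -> clock=60. purged={b.com}
Op 24: tick 1 -> clock=61.
Op 25: tick 9 -> clock=70.
Op 26: insert b.com -> 10.0.0.1 (expiry=70+10=80). clock=70
lookup b.com: present, ip=10.0.0.1 expiry=80 > clock=70

Answer: 10.0.0.1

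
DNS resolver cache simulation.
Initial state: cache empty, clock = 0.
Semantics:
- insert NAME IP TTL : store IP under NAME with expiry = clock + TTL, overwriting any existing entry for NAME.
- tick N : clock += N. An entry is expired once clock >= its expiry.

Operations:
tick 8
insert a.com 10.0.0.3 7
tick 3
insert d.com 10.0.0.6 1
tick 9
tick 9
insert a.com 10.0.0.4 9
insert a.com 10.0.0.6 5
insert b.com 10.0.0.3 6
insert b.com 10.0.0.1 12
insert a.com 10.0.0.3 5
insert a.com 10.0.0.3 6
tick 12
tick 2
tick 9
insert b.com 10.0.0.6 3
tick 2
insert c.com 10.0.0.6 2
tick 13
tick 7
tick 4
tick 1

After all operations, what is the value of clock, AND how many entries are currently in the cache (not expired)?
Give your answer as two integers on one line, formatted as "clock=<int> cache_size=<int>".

Answer: clock=79 cache_size=0

Derivation:
Op 1: tick 8 -> clock=8.
Op 2: insert a.com -> 10.0.0.3 (expiry=8+7=15). clock=8
Op 3: tick 3 -> clock=11.
Op 4: insert d.com -> 10.0.0.6 (expiry=11+1=12). clock=11
Op 5: tick 9 -> clock=20. purged={a.com,d.com}
Op 6: tick 9 -> clock=29.
Op 7: insert a.com -> 10.0.0.4 (expiry=29+9=38). clock=29
Op 8: insert a.com -> 10.0.0.6 (expiry=29+5=34). clock=29
Op 9: insert b.com -> 10.0.0.3 (expiry=29+6=35). clock=29
Op 10: insert b.com -> 10.0.0.1 (expiry=29+12=41). clock=29
Op 11: insert a.com -> 10.0.0.3 (expiry=29+5=34). clock=29
Op 12: insert a.com -> 10.0.0.3 (expiry=29+6=35). clock=29
Op 13: tick 12 -> clock=41. purged={a.com,b.com}
Op 14: tick 2 -> clock=43.
Op 15: tick 9 -> clock=52.
Op 16: insert b.com -> 10.0.0.6 (expiry=52+3=55). clock=52
Op 17: tick 2 -> clock=54.
Op 18: insert c.com -> 10.0.0.6 (expiry=54+2=56). clock=54
Op 19: tick 13 -> clock=67. purged={b.com,c.com}
Op 20: tick 7 -> clock=74.
Op 21: tick 4 -> clock=78.
Op 22: tick 1 -> clock=79.
Final clock = 79
Final cache (unexpired): {} -> size=0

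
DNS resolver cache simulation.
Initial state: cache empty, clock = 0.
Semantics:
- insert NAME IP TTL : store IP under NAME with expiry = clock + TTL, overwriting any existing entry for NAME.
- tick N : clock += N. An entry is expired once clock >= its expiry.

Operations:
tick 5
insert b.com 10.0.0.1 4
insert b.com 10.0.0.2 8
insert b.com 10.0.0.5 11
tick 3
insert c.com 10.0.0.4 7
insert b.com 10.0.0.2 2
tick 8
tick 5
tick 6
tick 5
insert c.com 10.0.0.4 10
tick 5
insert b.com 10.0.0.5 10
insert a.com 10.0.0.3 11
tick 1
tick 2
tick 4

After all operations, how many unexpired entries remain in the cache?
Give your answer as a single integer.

Op 1: tick 5 -> clock=5.
Op 2: insert b.com -> 10.0.0.1 (expiry=5+4=9). clock=5
Op 3: insert b.com -> 10.0.0.2 (expiry=5+8=13). clock=5
Op 4: insert b.com -> 10.0.0.5 (expiry=5+11=16). clock=5
Op 5: tick 3 -> clock=8.
Op 6: insert c.com -> 10.0.0.4 (expiry=8+7=15). clock=8
Op 7: insert b.com -> 10.0.0.2 (expiry=8+2=10). clock=8
Op 8: tick 8 -> clock=16. purged={b.com,c.com}
Op 9: tick 5 -> clock=21.
Op 10: tick 6 -> clock=27.
Op 11: tick 5 -> clock=32.
Op 12: insert c.com -> 10.0.0.4 (expiry=32+10=42). clock=32
Op 13: tick 5 -> clock=37.
Op 14: insert b.com -> 10.0.0.5 (expiry=37+10=47). clock=37
Op 15: insert a.com -> 10.0.0.3 (expiry=37+11=48). clock=37
Op 16: tick 1 -> clock=38.
Op 17: tick 2 -> clock=40.
Op 18: tick 4 -> clock=44. purged={c.com}
Final cache (unexpired): {a.com,b.com} -> size=2

Answer: 2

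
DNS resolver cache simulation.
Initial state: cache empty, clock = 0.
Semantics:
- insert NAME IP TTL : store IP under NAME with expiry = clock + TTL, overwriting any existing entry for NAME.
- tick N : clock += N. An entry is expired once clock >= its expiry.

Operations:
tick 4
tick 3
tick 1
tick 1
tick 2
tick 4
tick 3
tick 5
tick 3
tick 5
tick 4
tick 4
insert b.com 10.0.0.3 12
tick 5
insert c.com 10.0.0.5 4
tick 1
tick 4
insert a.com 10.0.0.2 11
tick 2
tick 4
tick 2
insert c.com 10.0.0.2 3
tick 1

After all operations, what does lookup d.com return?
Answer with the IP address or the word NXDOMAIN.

Op 1: tick 4 -> clock=4.
Op 2: tick 3 -> clock=7.
Op 3: tick 1 -> clock=8.
Op 4: tick 1 -> clock=9.
Op 5: tick 2 -> clock=11.
Op 6: tick 4 -> clock=15.
Op 7: tick 3 -> clock=18.
Op 8: tick 5 -> clock=23.
Op 9: tick 3 -> clock=26.
Op 10: tick 5 -> clock=31.
Op 11: tick 4 -> clock=35.
Op 12: tick 4 -> clock=39.
Op 13: insert b.com -> 10.0.0.3 (expiry=39+12=51). clock=39
Op 14: tick 5 -> clock=44.
Op 15: insert c.com -> 10.0.0.5 (expiry=44+4=48). clock=44
Op 16: tick 1 -> clock=45.
Op 17: tick 4 -> clock=49. purged={c.com}
Op 18: insert a.com -> 10.0.0.2 (expiry=49+11=60). clock=49
Op 19: tick 2 -> clock=51. purged={b.com}
Op 20: tick 4 -> clock=55.
Op 21: tick 2 -> clock=57.
Op 22: insert c.com -> 10.0.0.2 (expiry=57+3=60). clock=57
Op 23: tick 1 -> clock=58.
lookup d.com: not in cache (expired or never inserted)

Answer: NXDOMAIN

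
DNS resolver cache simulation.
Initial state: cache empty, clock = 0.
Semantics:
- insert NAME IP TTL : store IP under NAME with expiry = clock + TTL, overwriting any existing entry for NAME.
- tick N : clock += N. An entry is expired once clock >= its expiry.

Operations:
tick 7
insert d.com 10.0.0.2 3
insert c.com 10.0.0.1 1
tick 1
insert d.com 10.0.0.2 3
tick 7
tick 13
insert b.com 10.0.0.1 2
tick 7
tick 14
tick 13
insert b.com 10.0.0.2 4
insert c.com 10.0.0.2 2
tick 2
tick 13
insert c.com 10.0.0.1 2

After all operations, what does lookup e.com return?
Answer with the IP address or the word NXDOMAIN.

Answer: NXDOMAIN

Derivation:
Op 1: tick 7 -> clock=7.
Op 2: insert d.com -> 10.0.0.2 (expiry=7+3=10). clock=7
Op 3: insert c.com -> 10.0.0.1 (expiry=7+1=8). clock=7
Op 4: tick 1 -> clock=8. purged={c.com}
Op 5: insert d.com -> 10.0.0.2 (expiry=8+3=11). clock=8
Op 6: tick 7 -> clock=15. purged={d.com}
Op 7: tick 13 -> clock=28.
Op 8: insert b.com -> 10.0.0.1 (expiry=28+2=30). clock=28
Op 9: tick 7 -> clock=35. purged={b.com}
Op 10: tick 14 -> clock=49.
Op 11: tick 13 -> clock=62.
Op 12: insert b.com -> 10.0.0.2 (expiry=62+4=66). clock=62
Op 13: insert c.com -> 10.0.0.2 (expiry=62+2=64). clock=62
Op 14: tick 2 -> clock=64. purged={c.com}
Op 15: tick 13 -> clock=77. purged={b.com}
Op 16: insert c.com -> 10.0.0.1 (expiry=77+2=79). clock=77
lookup e.com: not in cache (expired or never inserted)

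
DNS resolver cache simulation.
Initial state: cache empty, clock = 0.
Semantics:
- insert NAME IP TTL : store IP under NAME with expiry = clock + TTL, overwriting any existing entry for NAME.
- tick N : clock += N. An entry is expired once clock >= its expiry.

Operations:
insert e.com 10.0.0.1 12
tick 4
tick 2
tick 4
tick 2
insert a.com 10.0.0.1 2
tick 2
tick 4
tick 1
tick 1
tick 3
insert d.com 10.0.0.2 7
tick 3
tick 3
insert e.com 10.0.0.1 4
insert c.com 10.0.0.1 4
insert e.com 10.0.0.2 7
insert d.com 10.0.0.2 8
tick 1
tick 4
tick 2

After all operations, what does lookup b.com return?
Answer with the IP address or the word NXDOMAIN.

Op 1: insert e.com -> 10.0.0.1 (expiry=0+12=12). clock=0
Op 2: tick 4 -> clock=4.
Op 3: tick 2 -> clock=6.
Op 4: tick 4 -> clock=10.
Op 5: tick 2 -> clock=12. purged={e.com}
Op 6: insert a.com -> 10.0.0.1 (expiry=12+2=14). clock=12
Op 7: tick 2 -> clock=14. purged={a.com}
Op 8: tick 4 -> clock=18.
Op 9: tick 1 -> clock=19.
Op 10: tick 1 -> clock=20.
Op 11: tick 3 -> clock=23.
Op 12: insert d.com -> 10.0.0.2 (expiry=23+7=30). clock=23
Op 13: tick 3 -> clock=26.
Op 14: tick 3 -> clock=29.
Op 15: insert e.com -> 10.0.0.1 (expiry=29+4=33). clock=29
Op 16: insert c.com -> 10.0.0.1 (expiry=29+4=33). clock=29
Op 17: insert e.com -> 10.0.0.2 (expiry=29+7=36). clock=29
Op 18: insert d.com -> 10.0.0.2 (expiry=29+8=37). clock=29
Op 19: tick 1 -> clock=30.
Op 20: tick 4 -> clock=34. purged={c.com}
Op 21: tick 2 -> clock=36. purged={e.com}
lookup b.com: not in cache (expired or never inserted)

Answer: NXDOMAIN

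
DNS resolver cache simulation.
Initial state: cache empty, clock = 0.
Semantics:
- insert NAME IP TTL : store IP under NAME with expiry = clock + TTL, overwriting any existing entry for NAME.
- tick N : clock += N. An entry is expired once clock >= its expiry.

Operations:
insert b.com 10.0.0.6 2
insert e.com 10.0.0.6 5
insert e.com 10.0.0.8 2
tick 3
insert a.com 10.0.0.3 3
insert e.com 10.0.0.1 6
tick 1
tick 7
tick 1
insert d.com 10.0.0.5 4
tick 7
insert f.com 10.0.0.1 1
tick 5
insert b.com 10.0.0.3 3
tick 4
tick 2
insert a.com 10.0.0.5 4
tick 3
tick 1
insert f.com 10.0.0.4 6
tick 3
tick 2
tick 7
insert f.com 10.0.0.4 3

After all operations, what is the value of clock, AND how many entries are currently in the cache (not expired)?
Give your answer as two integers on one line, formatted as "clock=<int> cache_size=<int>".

Op 1: insert b.com -> 10.0.0.6 (expiry=0+2=2). clock=0
Op 2: insert e.com -> 10.0.0.6 (expiry=0+5=5). clock=0
Op 3: insert e.com -> 10.0.0.8 (expiry=0+2=2). clock=0
Op 4: tick 3 -> clock=3. purged={b.com,e.com}
Op 5: insert a.com -> 10.0.0.3 (expiry=3+3=6). clock=3
Op 6: insert e.com -> 10.0.0.1 (expiry=3+6=9). clock=3
Op 7: tick 1 -> clock=4.
Op 8: tick 7 -> clock=11. purged={a.com,e.com}
Op 9: tick 1 -> clock=12.
Op 10: insert d.com -> 10.0.0.5 (expiry=12+4=16). clock=12
Op 11: tick 7 -> clock=19. purged={d.com}
Op 12: insert f.com -> 10.0.0.1 (expiry=19+1=20). clock=19
Op 13: tick 5 -> clock=24. purged={f.com}
Op 14: insert b.com -> 10.0.0.3 (expiry=24+3=27). clock=24
Op 15: tick 4 -> clock=28. purged={b.com}
Op 16: tick 2 -> clock=30.
Op 17: insert a.com -> 10.0.0.5 (expiry=30+4=34). clock=30
Op 18: tick 3 -> clock=33.
Op 19: tick 1 -> clock=34. purged={a.com}
Op 20: insert f.com -> 10.0.0.4 (expiry=34+6=40). clock=34
Op 21: tick 3 -> clock=37.
Op 22: tick 2 -> clock=39.
Op 23: tick 7 -> clock=46. purged={f.com}
Op 24: insert f.com -> 10.0.0.4 (expiry=46+3=49). clock=46
Final clock = 46
Final cache (unexpired): {f.com} -> size=1

Answer: clock=46 cache_size=1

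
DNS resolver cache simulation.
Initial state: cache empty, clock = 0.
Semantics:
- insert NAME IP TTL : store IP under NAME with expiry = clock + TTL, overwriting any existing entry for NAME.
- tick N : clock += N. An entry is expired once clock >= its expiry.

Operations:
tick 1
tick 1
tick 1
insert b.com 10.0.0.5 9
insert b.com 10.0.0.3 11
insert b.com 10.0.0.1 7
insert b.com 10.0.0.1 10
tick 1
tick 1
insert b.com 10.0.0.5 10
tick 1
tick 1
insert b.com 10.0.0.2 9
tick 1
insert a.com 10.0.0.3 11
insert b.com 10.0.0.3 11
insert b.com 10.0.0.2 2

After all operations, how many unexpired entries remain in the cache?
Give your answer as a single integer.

Answer: 2

Derivation:
Op 1: tick 1 -> clock=1.
Op 2: tick 1 -> clock=2.
Op 3: tick 1 -> clock=3.
Op 4: insert b.com -> 10.0.0.5 (expiry=3+9=12). clock=3
Op 5: insert b.com -> 10.0.0.3 (expiry=3+11=14). clock=3
Op 6: insert b.com -> 10.0.0.1 (expiry=3+7=10). clock=3
Op 7: insert b.com -> 10.0.0.1 (expiry=3+10=13). clock=3
Op 8: tick 1 -> clock=4.
Op 9: tick 1 -> clock=5.
Op 10: insert b.com -> 10.0.0.5 (expiry=5+10=15). clock=5
Op 11: tick 1 -> clock=6.
Op 12: tick 1 -> clock=7.
Op 13: insert b.com -> 10.0.0.2 (expiry=7+9=16). clock=7
Op 14: tick 1 -> clock=8.
Op 15: insert a.com -> 10.0.0.3 (expiry=8+11=19). clock=8
Op 16: insert b.com -> 10.0.0.3 (expiry=8+11=19). clock=8
Op 17: insert b.com -> 10.0.0.2 (expiry=8+2=10). clock=8
Final cache (unexpired): {a.com,b.com} -> size=2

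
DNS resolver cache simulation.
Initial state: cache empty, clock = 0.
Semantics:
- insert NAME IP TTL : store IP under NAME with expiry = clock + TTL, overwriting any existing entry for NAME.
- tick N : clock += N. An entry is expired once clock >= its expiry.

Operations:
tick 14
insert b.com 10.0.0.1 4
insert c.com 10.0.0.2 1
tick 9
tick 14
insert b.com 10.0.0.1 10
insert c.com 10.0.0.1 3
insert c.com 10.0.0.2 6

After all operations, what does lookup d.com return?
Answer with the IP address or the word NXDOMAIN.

Op 1: tick 14 -> clock=14.
Op 2: insert b.com -> 10.0.0.1 (expiry=14+4=18). clock=14
Op 3: insert c.com -> 10.0.0.2 (expiry=14+1=15). clock=14
Op 4: tick 9 -> clock=23. purged={b.com,c.com}
Op 5: tick 14 -> clock=37.
Op 6: insert b.com -> 10.0.0.1 (expiry=37+10=47). clock=37
Op 7: insert c.com -> 10.0.0.1 (expiry=37+3=40). clock=37
Op 8: insert c.com -> 10.0.0.2 (expiry=37+6=43). clock=37
lookup d.com: not in cache (expired or never inserted)

Answer: NXDOMAIN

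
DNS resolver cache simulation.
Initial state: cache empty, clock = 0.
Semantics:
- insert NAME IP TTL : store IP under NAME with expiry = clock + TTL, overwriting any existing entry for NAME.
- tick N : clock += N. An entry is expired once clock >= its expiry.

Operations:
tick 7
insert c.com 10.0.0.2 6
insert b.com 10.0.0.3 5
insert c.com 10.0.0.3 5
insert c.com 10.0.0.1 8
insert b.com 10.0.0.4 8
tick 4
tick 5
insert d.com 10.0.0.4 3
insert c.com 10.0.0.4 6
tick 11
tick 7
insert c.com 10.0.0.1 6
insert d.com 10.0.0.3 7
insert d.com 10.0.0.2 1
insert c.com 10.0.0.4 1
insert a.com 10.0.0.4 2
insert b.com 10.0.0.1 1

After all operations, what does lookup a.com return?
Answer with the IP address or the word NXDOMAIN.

Answer: 10.0.0.4

Derivation:
Op 1: tick 7 -> clock=7.
Op 2: insert c.com -> 10.0.0.2 (expiry=7+6=13). clock=7
Op 3: insert b.com -> 10.0.0.3 (expiry=7+5=12). clock=7
Op 4: insert c.com -> 10.0.0.3 (expiry=7+5=12). clock=7
Op 5: insert c.com -> 10.0.0.1 (expiry=7+8=15). clock=7
Op 6: insert b.com -> 10.0.0.4 (expiry=7+8=15). clock=7
Op 7: tick 4 -> clock=11.
Op 8: tick 5 -> clock=16. purged={b.com,c.com}
Op 9: insert d.com -> 10.0.0.4 (expiry=16+3=19). clock=16
Op 10: insert c.com -> 10.0.0.4 (expiry=16+6=22). clock=16
Op 11: tick 11 -> clock=27. purged={c.com,d.com}
Op 12: tick 7 -> clock=34.
Op 13: insert c.com -> 10.0.0.1 (expiry=34+6=40). clock=34
Op 14: insert d.com -> 10.0.0.3 (expiry=34+7=41). clock=34
Op 15: insert d.com -> 10.0.0.2 (expiry=34+1=35). clock=34
Op 16: insert c.com -> 10.0.0.4 (expiry=34+1=35). clock=34
Op 17: insert a.com -> 10.0.0.4 (expiry=34+2=36). clock=34
Op 18: insert b.com -> 10.0.0.1 (expiry=34+1=35). clock=34
lookup a.com: present, ip=10.0.0.4 expiry=36 > clock=34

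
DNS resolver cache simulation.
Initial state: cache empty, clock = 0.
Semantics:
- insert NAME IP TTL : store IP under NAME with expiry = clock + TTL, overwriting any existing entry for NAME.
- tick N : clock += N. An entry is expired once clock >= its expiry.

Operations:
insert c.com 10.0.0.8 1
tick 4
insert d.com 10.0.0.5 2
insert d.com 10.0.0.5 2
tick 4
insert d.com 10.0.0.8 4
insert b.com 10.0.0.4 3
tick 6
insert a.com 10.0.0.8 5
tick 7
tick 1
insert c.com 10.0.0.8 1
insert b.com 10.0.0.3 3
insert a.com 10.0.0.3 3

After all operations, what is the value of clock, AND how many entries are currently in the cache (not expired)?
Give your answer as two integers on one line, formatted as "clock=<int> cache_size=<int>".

Op 1: insert c.com -> 10.0.0.8 (expiry=0+1=1). clock=0
Op 2: tick 4 -> clock=4. purged={c.com}
Op 3: insert d.com -> 10.0.0.5 (expiry=4+2=6). clock=4
Op 4: insert d.com -> 10.0.0.5 (expiry=4+2=6). clock=4
Op 5: tick 4 -> clock=8. purged={d.com}
Op 6: insert d.com -> 10.0.0.8 (expiry=8+4=12). clock=8
Op 7: insert b.com -> 10.0.0.4 (expiry=8+3=11). clock=8
Op 8: tick 6 -> clock=14. purged={b.com,d.com}
Op 9: insert a.com -> 10.0.0.8 (expiry=14+5=19). clock=14
Op 10: tick 7 -> clock=21. purged={a.com}
Op 11: tick 1 -> clock=22.
Op 12: insert c.com -> 10.0.0.8 (expiry=22+1=23). clock=22
Op 13: insert b.com -> 10.0.0.3 (expiry=22+3=25). clock=22
Op 14: insert a.com -> 10.0.0.3 (expiry=22+3=25). clock=22
Final clock = 22
Final cache (unexpired): {a.com,b.com,c.com} -> size=3

Answer: clock=22 cache_size=3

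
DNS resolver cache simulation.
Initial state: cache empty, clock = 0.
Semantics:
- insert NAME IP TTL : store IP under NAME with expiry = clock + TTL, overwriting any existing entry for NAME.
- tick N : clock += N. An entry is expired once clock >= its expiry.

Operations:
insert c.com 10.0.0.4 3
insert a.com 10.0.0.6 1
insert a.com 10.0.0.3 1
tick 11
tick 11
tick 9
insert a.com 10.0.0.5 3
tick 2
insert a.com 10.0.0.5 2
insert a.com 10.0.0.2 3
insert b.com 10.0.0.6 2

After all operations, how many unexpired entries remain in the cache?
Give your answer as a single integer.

Answer: 2

Derivation:
Op 1: insert c.com -> 10.0.0.4 (expiry=0+3=3). clock=0
Op 2: insert a.com -> 10.0.0.6 (expiry=0+1=1). clock=0
Op 3: insert a.com -> 10.0.0.3 (expiry=0+1=1). clock=0
Op 4: tick 11 -> clock=11. purged={a.com,c.com}
Op 5: tick 11 -> clock=22.
Op 6: tick 9 -> clock=31.
Op 7: insert a.com -> 10.0.0.5 (expiry=31+3=34). clock=31
Op 8: tick 2 -> clock=33.
Op 9: insert a.com -> 10.0.0.5 (expiry=33+2=35). clock=33
Op 10: insert a.com -> 10.0.0.2 (expiry=33+3=36). clock=33
Op 11: insert b.com -> 10.0.0.6 (expiry=33+2=35). clock=33
Final cache (unexpired): {a.com,b.com} -> size=2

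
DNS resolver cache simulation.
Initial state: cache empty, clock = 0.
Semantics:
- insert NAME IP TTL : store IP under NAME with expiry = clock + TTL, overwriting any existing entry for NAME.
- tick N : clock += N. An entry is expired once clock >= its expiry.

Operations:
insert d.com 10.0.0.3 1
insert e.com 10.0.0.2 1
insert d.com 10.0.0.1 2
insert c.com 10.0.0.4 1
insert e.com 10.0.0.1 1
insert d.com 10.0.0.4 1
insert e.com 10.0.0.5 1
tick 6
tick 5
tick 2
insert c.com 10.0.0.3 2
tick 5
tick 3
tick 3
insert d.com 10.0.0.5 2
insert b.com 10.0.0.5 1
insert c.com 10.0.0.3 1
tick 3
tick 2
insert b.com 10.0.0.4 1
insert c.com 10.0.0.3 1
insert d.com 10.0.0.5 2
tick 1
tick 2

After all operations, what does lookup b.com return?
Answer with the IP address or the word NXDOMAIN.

Op 1: insert d.com -> 10.0.0.3 (expiry=0+1=1). clock=0
Op 2: insert e.com -> 10.0.0.2 (expiry=0+1=1). clock=0
Op 3: insert d.com -> 10.0.0.1 (expiry=0+2=2). clock=0
Op 4: insert c.com -> 10.0.0.4 (expiry=0+1=1). clock=0
Op 5: insert e.com -> 10.0.0.1 (expiry=0+1=1). clock=0
Op 6: insert d.com -> 10.0.0.4 (expiry=0+1=1). clock=0
Op 7: insert e.com -> 10.0.0.5 (expiry=0+1=1). clock=0
Op 8: tick 6 -> clock=6. purged={c.com,d.com,e.com}
Op 9: tick 5 -> clock=11.
Op 10: tick 2 -> clock=13.
Op 11: insert c.com -> 10.0.0.3 (expiry=13+2=15). clock=13
Op 12: tick 5 -> clock=18. purged={c.com}
Op 13: tick 3 -> clock=21.
Op 14: tick 3 -> clock=24.
Op 15: insert d.com -> 10.0.0.5 (expiry=24+2=26). clock=24
Op 16: insert b.com -> 10.0.0.5 (expiry=24+1=25). clock=24
Op 17: insert c.com -> 10.0.0.3 (expiry=24+1=25). clock=24
Op 18: tick 3 -> clock=27. purged={b.com,c.com,d.com}
Op 19: tick 2 -> clock=29.
Op 20: insert b.com -> 10.0.0.4 (expiry=29+1=30). clock=29
Op 21: insert c.com -> 10.0.0.3 (expiry=29+1=30). clock=29
Op 22: insert d.com -> 10.0.0.5 (expiry=29+2=31). clock=29
Op 23: tick 1 -> clock=30. purged={b.com,c.com}
Op 24: tick 2 -> clock=32. purged={d.com}
lookup b.com: not in cache (expired or never inserted)

Answer: NXDOMAIN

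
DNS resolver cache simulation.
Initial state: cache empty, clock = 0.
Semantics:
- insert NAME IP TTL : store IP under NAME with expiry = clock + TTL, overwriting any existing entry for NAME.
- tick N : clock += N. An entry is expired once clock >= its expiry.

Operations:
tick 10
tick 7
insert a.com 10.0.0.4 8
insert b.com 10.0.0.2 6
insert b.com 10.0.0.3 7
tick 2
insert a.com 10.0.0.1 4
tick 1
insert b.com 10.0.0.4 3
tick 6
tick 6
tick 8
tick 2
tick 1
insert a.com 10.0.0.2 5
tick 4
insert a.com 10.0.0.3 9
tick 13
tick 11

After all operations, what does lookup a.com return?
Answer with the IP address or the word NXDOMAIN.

Answer: NXDOMAIN

Derivation:
Op 1: tick 10 -> clock=10.
Op 2: tick 7 -> clock=17.
Op 3: insert a.com -> 10.0.0.4 (expiry=17+8=25). clock=17
Op 4: insert b.com -> 10.0.0.2 (expiry=17+6=23). clock=17
Op 5: insert b.com -> 10.0.0.3 (expiry=17+7=24). clock=17
Op 6: tick 2 -> clock=19.
Op 7: insert a.com -> 10.0.0.1 (expiry=19+4=23). clock=19
Op 8: tick 1 -> clock=20.
Op 9: insert b.com -> 10.0.0.4 (expiry=20+3=23). clock=20
Op 10: tick 6 -> clock=26. purged={a.com,b.com}
Op 11: tick 6 -> clock=32.
Op 12: tick 8 -> clock=40.
Op 13: tick 2 -> clock=42.
Op 14: tick 1 -> clock=43.
Op 15: insert a.com -> 10.0.0.2 (expiry=43+5=48). clock=43
Op 16: tick 4 -> clock=47.
Op 17: insert a.com -> 10.0.0.3 (expiry=47+9=56). clock=47
Op 18: tick 13 -> clock=60. purged={a.com}
Op 19: tick 11 -> clock=71.
lookup a.com: not in cache (expired or never inserted)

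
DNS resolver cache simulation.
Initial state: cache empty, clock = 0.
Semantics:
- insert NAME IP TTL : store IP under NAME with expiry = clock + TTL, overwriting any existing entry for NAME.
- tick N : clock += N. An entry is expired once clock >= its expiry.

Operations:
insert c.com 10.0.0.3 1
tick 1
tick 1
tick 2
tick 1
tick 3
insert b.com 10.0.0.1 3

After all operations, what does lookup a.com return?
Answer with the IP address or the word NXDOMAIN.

Answer: NXDOMAIN

Derivation:
Op 1: insert c.com -> 10.0.0.3 (expiry=0+1=1). clock=0
Op 2: tick 1 -> clock=1. purged={c.com}
Op 3: tick 1 -> clock=2.
Op 4: tick 2 -> clock=4.
Op 5: tick 1 -> clock=5.
Op 6: tick 3 -> clock=8.
Op 7: insert b.com -> 10.0.0.1 (expiry=8+3=11). clock=8
lookup a.com: not in cache (expired or never inserted)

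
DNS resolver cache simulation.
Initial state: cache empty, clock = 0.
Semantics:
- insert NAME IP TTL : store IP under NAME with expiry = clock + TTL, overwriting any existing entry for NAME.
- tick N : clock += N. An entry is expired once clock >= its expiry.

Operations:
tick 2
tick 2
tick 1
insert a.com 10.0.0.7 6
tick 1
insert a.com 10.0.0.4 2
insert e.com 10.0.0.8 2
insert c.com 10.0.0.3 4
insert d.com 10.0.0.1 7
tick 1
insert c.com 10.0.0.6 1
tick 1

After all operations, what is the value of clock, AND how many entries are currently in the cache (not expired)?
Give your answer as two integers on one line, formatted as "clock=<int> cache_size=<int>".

Op 1: tick 2 -> clock=2.
Op 2: tick 2 -> clock=4.
Op 3: tick 1 -> clock=5.
Op 4: insert a.com -> 10.0.0.7 (expiry=5+6=11). clock=5
Op 5: tick 1 -> clock=6.
Op 6: insert a.com -> 10.0.0.4 (expiry=6+2=8). clock=6
Op 7: insert e.com -> 10.0.0.8 (expiry=6+2=8). clock=6
Op 8: insert c.com -> 10.0.0.3 (expiry=6+4=10). clock=6
Op 9: insert d.com -> 10.0.0.1 (expiry=6+7=13). clock=6
Op 10: tick 1 -> clock=7.
Op 11: insert c.com -> 10.0.0.6 (expiry=7+1=8). clock=7
Op 12: tick 1 -> clock=8. purged={a.com,c.com,e.com}
Final clock = 8
Final cache (unexpired): {d.com} -> size=1

Answer: clock=8 cache_size=1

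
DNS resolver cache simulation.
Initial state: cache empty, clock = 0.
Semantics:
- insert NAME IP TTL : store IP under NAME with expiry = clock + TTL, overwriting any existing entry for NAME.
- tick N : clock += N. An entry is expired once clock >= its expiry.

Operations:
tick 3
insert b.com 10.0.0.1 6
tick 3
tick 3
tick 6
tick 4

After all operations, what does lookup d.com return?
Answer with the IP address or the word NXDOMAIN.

Op 1: tick 3 -> clock=3.
Op 2: insert b.com -> 10.0.0.1 (expiry=3+6=9). clock=3
Op 3: tick 3 -> clock=6.
Op 4: tick 3 -> clock=9. purged={b.com}
Op 5: tick 6 -> clock=15.
Op 6: tick 4 -> clock=19.
lookup d.com: not in cache (expired or never inserted)

Answer: NXDOMAIN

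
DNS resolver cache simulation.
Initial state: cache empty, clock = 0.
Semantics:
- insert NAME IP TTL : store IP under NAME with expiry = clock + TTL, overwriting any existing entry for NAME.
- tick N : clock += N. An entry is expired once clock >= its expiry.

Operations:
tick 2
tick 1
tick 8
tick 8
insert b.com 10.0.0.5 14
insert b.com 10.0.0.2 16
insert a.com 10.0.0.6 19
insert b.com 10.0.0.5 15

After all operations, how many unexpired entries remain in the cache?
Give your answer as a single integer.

Answer: 2

Derivation:
Op 1: tick 2 -> clock=2.
Op 2: tick 1 -> clock=3.
Op 3: tick 8 -> clock=11.
Op 4: tick 8 -> clock=19.
Op 5: insert b.com -> 10.0.0.5 (expiry=19+14=33). clock=19
Op 6: insert b.com -> 10.0.0.2 (expiry=19+16=35). clock=19
Op 7: insert a.com -> 10.0.0.6 (expiry=19+19=38). clock=19
Op 8: insert b.com -> 10.0.0.5 (expiry=19+15=34). clock=19
Final cache (unexpired): {a.com,b.com} -> size=2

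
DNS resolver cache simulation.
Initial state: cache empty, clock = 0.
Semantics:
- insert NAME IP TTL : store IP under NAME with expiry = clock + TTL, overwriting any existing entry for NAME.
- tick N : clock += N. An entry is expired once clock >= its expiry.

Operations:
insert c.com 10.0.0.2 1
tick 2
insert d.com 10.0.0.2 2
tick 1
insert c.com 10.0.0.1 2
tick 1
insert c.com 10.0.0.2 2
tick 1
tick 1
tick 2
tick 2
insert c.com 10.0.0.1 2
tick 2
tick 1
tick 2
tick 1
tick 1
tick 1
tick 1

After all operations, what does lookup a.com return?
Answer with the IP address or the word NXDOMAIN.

Answer: NXDOMAIN

Derivation:
Op 1: insert c.com -> 10.0.0.2 (expiry=0+1=1). clock=0
Op 2: tick 2 -> clock=2. purged={c.com}
Op 3: insert d.com -> 10.0.0.2 (expiry=2+2=4). clock=2
Op 4: tick 1 -> clock=3.
Op 5: insert c.com -> 10.0.0.1 (expiry=3+2=5). clock=3
Op 6: tick 1 -> clock=4. purged={d.com}
Op 7: insert c.com -> 10.0.0.2 (expiry=4+2=6). clock=4
Op 8: tick 1 -> clock=5.
Op 9: tick 1 -> clock=6. purged={c.com}
Op 10: tick 2 -> clock=8.
Op 11: tick 2 -> clock=10.
Op 12: insert c.com -> 10.0.0.1 (expiry=10+2=12). clock=10
Op 13: tick 2 -> clock=12. purged={c.com}
Op 14: tick 1 -> clock=13.
Op 15: tick 2 -> clock=15.
Op 16: tick 1 -> clock=16.
Op 17: tick 1 -> clock=17.
Op 18: tick 1 -> clock=18.
Op 19: tick 1 -> clock=19.
lookup a.com: not in cache (expired or never inserted)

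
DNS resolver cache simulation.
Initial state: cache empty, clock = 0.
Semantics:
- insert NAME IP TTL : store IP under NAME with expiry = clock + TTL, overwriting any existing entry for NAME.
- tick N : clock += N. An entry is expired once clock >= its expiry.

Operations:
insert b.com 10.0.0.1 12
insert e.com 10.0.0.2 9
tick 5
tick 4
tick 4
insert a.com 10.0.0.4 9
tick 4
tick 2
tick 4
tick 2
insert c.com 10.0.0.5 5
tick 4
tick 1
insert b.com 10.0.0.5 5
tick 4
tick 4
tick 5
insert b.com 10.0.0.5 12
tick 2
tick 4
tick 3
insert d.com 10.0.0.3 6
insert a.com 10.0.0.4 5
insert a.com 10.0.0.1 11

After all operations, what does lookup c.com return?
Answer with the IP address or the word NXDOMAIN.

Answer: NXDOMAIN

Derivation:
Op 1: insert b.com -> 10.0.0.1 (expiry=0+12=12). clock=0
Op 2: insert e.com -> 10.0.0.2 (expiry=0+9=9). clock=0
Op 3: tick 5 -> clock=5.
Op 4: tick 4 -> clock=9. purged={e.com}
Op 5: tick 4 -> clock=13. purged={b.com}
Op 6: insert a.com -> 10.0.0.4 (expiry=13+9=22). clock=13
Op 7: tick 4 -> clock=17.
Op 8: tick 2 -> clock=19.
Op 9: tick 4 -> clock=23. purged={a.com}
Op 10: tick 2 -> clock=25.
Op 11: insert c.com -> 10.0.0.5 (expiry=25+5=30). clock=25
Op 12: tick 4 -> clock=29.
Op 13: tick 1 -> clock=30. purged={c.com}
Op 14: insert b.com -> 10.0.0.5 (expiry=30+5=35). clock=30
Op 15: tick 4 -> clock=34.
Op 16: tick 4 -> clock=38. purged={b.com}
Op 17: tick 5 -> clock=43.
Op 18: insert b.com -> 10.0.0.5 (expiry=43+12=55). clock=43
Op 19: tick 2 -> clock=45.
Op 20: tick 4 -> clock=49.
Op 21: tick 3 -> clock=52.
Op 22: insert d.com -> 10.0.0.3 (expiry=52+6=58). clock=52
Op 23: insert a.com -> 10.0.0.4 (expiry=52+5=57). clock=52
Op 24: insert a.com -> 10.0.0.1 (expiry=52+11=63). clock=52
lookup c.com: not in cache (expired or never inserted)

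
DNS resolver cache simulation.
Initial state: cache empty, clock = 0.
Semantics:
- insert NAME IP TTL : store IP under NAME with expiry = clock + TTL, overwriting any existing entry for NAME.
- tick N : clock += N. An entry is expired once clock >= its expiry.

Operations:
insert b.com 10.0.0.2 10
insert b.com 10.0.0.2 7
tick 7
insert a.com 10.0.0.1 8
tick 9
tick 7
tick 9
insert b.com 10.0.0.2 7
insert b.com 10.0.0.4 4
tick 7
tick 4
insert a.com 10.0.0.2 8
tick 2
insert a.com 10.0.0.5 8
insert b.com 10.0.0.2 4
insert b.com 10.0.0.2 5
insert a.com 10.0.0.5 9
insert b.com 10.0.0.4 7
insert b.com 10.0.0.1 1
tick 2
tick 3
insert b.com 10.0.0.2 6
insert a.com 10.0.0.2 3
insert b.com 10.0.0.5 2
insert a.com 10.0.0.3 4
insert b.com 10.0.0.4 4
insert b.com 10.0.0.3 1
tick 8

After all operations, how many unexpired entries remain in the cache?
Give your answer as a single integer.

Op 1: insert b.com -> 10.0.0.2 (expiry=0+10=10). clock=0
Op 2: insert b.com -> 10.0.0.2 (expiry=0+7=7). clock=0
Op 3: tick 7 -> clock=7. purged={b.com}
Op 4: insert a.com -> 10.0.0.1 (expiry=7+8=15). clock=7
Op 5: tick 9 -> clock=16. purged={a.com}
Op 6: tick 7 -> clock=23.
Op 7: tick 9 -> clock=32.
Op 8: insert b.com -> 10.0.0.2 (expiry=32+7=39). clock=32
Op 9: insert b.com -> 10.0.0.4 (expiry=32+4=36). clock=32
Op 10: tick 7 -> clock=39. purged={b.com}
Op 11: tick 4 -> clock=43.
Op 12: insert a.com -> 10.0.0.2 (expiry=43+8=51). clock=43
Op 13: tick 2 -> clock=45.
Op 14: insert a.com -> 10.0.0.5 (expiry=45+8=53). clock=45
Op 15: insert b.com -> 10.0.0.2 (expiry=45+4=49). clock=45
Op 16: insert b.com -> 10.0.0.2 (expiry=45+5=50). clock=45
Op 17: insert a.com -> 10.0.0.5 (expiry=45+9=54). clock=45
Op 18: insert b.com -> 10.0.0.4 (expiry=45+7=52). clock=45
Op 19: insert b.com -> 10.0.0.1 (expiry=45+1=46). clock=45
Op 20: tick 2 -> clock=47. purged={b.com}
Op 21: tick 3 -> clock=50.
Op 22: insert b.com -> 10.0.0.2 (expiry=50+6=56). clock=50
Op 23: insert a.com -> 10.0.0.2 (expiry=50+3=53). clock=50
Op 24: insert b.com -> 10.0.0.5 (expiry=50+2=52). clock=50
Op 25: insert a.com -> 10.0.0.3 (expiry=50+4=54). clock=50
Op 26: insert b.com -> 10.0.0.4 (expiry=50+4=54). clock=50
Op 27: insert b.com -> 10.0.0.3 (expiry=50+1=51). clock=50
Op 28: tick 8 -> clock=58. purged={a.com,b.com}
Final cache (unexpired): {} -> size=0

Answer: 0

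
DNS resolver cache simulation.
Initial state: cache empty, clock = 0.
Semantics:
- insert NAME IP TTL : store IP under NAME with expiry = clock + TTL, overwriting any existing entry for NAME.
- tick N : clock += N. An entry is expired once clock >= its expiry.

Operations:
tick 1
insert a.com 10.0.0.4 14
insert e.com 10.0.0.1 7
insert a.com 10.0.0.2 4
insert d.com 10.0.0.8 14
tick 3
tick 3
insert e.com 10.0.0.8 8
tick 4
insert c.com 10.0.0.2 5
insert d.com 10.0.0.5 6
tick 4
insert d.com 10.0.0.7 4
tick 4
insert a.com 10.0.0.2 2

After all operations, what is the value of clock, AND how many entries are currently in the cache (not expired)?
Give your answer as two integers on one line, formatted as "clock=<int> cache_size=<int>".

Op 1: tick 1 -> clock=1.
Op 2: insert a.com -> 10.0.0.4 (expiry=1+14=15). clock=1
Op 3: insert e.com -> 10.0.0.1 (expiry=1+7=8). clock=1
Op 4: insert a.com -> 10.0.0.2 (expiry=1+4=5). clock=1
Op 5: insert d.com -> 10.0.0.8 (expiry=1+14=15). clock=1
Op 6: tick 3 -> clock=4.
Op 7: tick 3 -> clock=7. purged={a.com}
Op 8: insert e.com -> 10.0.0.8 (expiry=7+8=15). clock=7
Op 9: tick 4 -> clock=11.
Op 10: insert c.com -> 10.0.0.2 (expiry=11+5=16). clock=11
Op 11: insert d.com -> 10.0.0.5 (expiry=11+6=17). clock=11
Op 12: tick 4 -> clock=15. purged={e.com}
Op 13: insert d.com -> 10.0.0.7 (expiry=15+4=19). clock=15
Op 14: tick 4 -> clock=19. purged={c.com,d.com}
Op 15: insert a.com -> 10.0.0.2 (expiry=19+2=21). clock=19
Final clock = 19
Final cache (unexpired): {a.com} -> size=1

Answer: clock=19 cache_size=1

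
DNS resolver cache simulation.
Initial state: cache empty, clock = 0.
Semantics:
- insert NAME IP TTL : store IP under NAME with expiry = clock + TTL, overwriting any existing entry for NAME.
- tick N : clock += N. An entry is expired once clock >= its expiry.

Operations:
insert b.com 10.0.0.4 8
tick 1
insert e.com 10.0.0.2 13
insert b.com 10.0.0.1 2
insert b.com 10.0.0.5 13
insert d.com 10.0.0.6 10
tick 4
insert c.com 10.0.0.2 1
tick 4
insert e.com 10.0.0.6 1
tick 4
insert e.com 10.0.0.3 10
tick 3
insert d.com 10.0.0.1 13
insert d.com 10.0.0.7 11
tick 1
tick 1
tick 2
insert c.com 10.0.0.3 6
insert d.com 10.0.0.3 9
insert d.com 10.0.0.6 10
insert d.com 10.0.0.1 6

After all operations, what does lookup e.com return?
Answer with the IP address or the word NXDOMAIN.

Answer: 10.0.0.3

Derivation:
Op 1: insert b.com -> 10.0.0.4 (expiry=0+8=8). clock=0
Op 2: tick 1 -> clock=1.
Op 3: insert e.com -> 10.0.0.2 (expiry=1+13=14). clock=1
Op 4: insert b.com -> 10.0.0.1 (expiry=1+2=3). clock=1
Op 5: insert b.com -> 10.0.0.5 (expiry=1+13=14). clock=1
Op 6: insert d.com -> 10.0.0.6 (expiry=1+10=11). clock=1
Op 7: tick 4 -> clock=5.
Op 8: insert c.com -> 10.0.0.2 (expiry=5+1=6). clock=5
Op 9: tick 4 -> clock=9. purged={c.com}
Op 10: insert e.com -> 10.0.0.6 (expiry=9+1=10). clock=9
Op 11: tick 4 -> clock=13. purged={d.com,e.com}
Op 12: insert e.com -> 10.0.0.3 (expiry=13+10=23). clock=13
Op 13: tick 3 -> clock=16. purged={b.com}
Op 14: insert d.com -> 10.0.0.1 (expiry=16+13=29). clock=16
Op 15: insert d.com -> 10.0.0.7 (expiry=16+11=27). clock=16
Op 16: tick 1 -> clock=17.
Op 17: tick 1 -> clock=18.
Op 18: tick 2 -> clock=20.
Op 19: insert c.com -> 10.0.0.3 (expiry=20+6=26). clock=20
Op 20: insert d.com -> 10.0.0.3 (expiry=20+9=29). clock=20
Op 21: insert d.com -> 10.0.0.6 (expiry=20+10=30). clock=20
Op 22: insert d.com -> 10.0.0.1 (expiry=20+6=26). clock=20
lookup e.com: present, ip=10.0.0.3 expiry=23 > clock=20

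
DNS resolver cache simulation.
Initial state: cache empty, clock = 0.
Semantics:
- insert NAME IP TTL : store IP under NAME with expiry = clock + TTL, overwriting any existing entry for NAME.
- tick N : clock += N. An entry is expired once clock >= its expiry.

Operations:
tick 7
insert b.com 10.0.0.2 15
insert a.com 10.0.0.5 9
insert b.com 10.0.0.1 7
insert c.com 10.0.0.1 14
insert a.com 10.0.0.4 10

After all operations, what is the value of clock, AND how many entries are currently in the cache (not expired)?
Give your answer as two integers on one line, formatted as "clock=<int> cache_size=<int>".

Op 1: tick 7 -> clock=7.
Op 2: insert b.com -> 10.0.0.2 (expiry=7+15=22). clock=7
Op 3: insert a.com -> 10.0.0.5 (expiry=7+9=16). clock=7
Op 4: insert b.com -> 10.0.0.1 (expiry=7+7=14). clock=7
Op 5: insert c.com -> 10.0.0.1 (expiry=7+14=21). clock=7
Op 6: insert a.com -> 10.0.0.4 (expiry=7+10=17). clock=7
Final clock = 7
Final cache (unexpired): {a.com,b.com,c.com} -> size=3

Answer: clock=7 cache_size=3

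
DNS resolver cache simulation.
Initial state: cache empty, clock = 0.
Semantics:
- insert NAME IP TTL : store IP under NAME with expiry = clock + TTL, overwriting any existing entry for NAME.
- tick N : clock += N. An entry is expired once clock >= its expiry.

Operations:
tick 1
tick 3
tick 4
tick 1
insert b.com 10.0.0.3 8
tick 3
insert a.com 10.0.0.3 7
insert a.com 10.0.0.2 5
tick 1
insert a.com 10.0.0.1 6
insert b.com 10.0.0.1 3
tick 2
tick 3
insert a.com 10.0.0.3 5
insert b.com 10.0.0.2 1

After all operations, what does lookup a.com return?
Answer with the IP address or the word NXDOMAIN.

Op 1: tick 1 -> clock=1.
Op 2: tick 3 -> clock=4.
Op 3: tick 4 -> clock=8.
Op 4: tick 1 -> clock=9.
Op 5: insert b.com -> 10.0.0.3 (expiry=9+8=17). clock=9
Op 6: tick 3 -> clock=12.
Op 7: insert a.com -> 10.0.0.3 (expiry=12+7=19). clock=12
Op 8: insert a.com -> 10.0.0.2 (expiry=12+5=17). clock=12
Op 9: tick 1 -> clock=13.
Op 10: insert a.com -> 10.0.0.1 (expiry=13+6=19). clock=13
Op 11: insert b.com -> 10.0.0.1 (expiry=13+3=16). clock=13
Op 12: tick 2 -> clock=15.
Op 13: tick 3 -> clock=18. purged={b.com}
Op 14: insert a.com -> 10.0.0.3 (expiry=18+5=23). clock=18
Op 15: insert b.com -> 10.0.0.2 (expiry=18+1=19). clock=18
lookup a.com: present, ip=10.0.0.3 expiry=23 > clock=18

Answer: 10.0.0.3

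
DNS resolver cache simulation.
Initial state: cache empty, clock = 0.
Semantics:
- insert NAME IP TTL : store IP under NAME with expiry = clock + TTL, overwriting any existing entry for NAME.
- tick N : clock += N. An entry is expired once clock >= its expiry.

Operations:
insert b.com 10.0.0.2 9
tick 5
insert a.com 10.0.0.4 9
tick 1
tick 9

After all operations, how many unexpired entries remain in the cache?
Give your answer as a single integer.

Answer: 0

Derivation:
Op 1: insert b.com -> 10.0.0.2 (expiry=0+9=9). clock=0
Op 2: tick 5 -> clock=5.
Op 3: insert a.com -> 10.0.0.4 (expiry=5+9=14). clock=5
Op 4: tick 1 -> clock=6.
Op 5: tick 9 -> clock=15. purged={a.com,b.com}
Final cache (unexpired): {} -> size=0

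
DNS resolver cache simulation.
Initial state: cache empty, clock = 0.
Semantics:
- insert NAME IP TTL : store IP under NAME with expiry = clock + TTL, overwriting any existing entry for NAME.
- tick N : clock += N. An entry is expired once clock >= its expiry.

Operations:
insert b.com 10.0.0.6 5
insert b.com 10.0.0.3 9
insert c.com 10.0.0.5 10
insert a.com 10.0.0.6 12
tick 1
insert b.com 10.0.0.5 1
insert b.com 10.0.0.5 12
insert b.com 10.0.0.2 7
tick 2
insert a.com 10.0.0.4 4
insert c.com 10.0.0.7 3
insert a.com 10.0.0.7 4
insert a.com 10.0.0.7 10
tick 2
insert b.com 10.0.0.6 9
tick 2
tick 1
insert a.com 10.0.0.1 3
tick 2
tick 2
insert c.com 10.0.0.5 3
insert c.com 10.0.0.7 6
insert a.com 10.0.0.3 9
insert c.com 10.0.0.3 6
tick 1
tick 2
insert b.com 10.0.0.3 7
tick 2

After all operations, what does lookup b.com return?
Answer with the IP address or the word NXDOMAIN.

Answer: 10.0.0.3

Derivation:
Op 1: insert b.com -> 10.0.0.6 (expiry=0+5=5). clock=0
Op 2: insert b.com -> 10.0.0.3 (expiry=0+9=9). clock=0
Op 3: insert c.com -> 10.0.0.5 (expiry=0+10=10). clock=0
Op 4: insert a.com -> 10.0.0.6 (expiry=0+12=12). clock=0
Op 5: tick 1 -> clock=1.
Op 6: insert b.com -> 10.0.0.5 (expiry=1+1=2). clock=1
Op 7: insert b.com -> 10.0.0.5 (expiry=1+12=13). clock=1
Op 8: insert b.com -> 10.0.0.2 (expiry=1+7=8). clock=1
Op 9: tick 2 -> clock=3.
Op 10: insert a.com -> 10.0.0.4 (expiry=3+4=7). clock=3
Op 11: insert c.com -> 10.0.0.7 (expiry=3+3=6). clock=3
Op 12: insert a.com -> 10.0.0.7 (expiry=3+4=7). clock=3
Op 13: insert a.com -> 10.0.0.7 (expiry=3+10=13). clock=3
Op 14: tick 2 -> clock=5.
Op 15: insert b.com -> 10.0.0.6 (expiry=5+9=14). clock=5
Op 16: tick 2 -> clock=7. purged={c.com}
Op 17: tick 1 -> clock=8.
Op 18: insert a.com -> 10.0.0.1 (expiry=8+3=11). clock=8
Op 19: tick 2 -> clock=10.
Op 20: tick 2 -> clock=12. purged={a.com}
Op 21: insert c.com -> 10.0.0.5 (expiry=12+3=15). clock=12
Op 22: insert c.com -> 10.0.0.7 (expiry=12+6=18). clock=12
Op 23: insert a.com -> 10.0.0.3 (expiry=12+9=21). clock=12
Op 24: insert c.com -> 10.0.0.3 (expiry=12+6=18). clock=12
Op 25: tick 1 -> clock=13.
Op 26: tick 2 -> clock=15. purged={b.com}
Op 27: insert b.com -> 10.0.0.3 (expiry=15+7=22). clock=15
Op 28: tick 2 -> clock=17.
lookup b.com: present, ip=10.0.0.3 expiry=22 > clock=17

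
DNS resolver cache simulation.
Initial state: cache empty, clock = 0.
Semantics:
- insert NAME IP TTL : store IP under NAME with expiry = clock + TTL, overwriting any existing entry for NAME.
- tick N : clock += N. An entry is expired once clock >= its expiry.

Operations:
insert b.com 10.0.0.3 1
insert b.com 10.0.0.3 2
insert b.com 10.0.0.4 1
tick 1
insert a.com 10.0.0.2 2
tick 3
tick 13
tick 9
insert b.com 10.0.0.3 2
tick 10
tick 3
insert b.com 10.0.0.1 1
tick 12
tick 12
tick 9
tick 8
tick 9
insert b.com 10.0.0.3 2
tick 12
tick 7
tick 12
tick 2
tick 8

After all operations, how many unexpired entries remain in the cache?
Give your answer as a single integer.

Op 1: insert b.com -> 10.0.0.3 (expiry=0+1=1). clock=0
Op 2: insert b.com -> 10.0.0.3 (expiry=0+2=2). clock=0
Op 3: insert b.com -> 10.0.0.4 (expiry=0+1=1). clock=0
Op 4: tick 1 -> clock=1. purged={b.com}
Op 5: insert a.com -> 10.0.0.2 (expiry=1+2=3). clock=1
Op 6: tick 3 -> clock=4. purged={a.com}
Op 7: tick 13 -> clock=17.
Op 8: tick 9 -> clock=26.
Op 9: insert b.com -> 10.0.0.3 (expiry=26+2=28). clock=26
Op 10: tick 10 -> clock=36. purged={b.com}
Op 11: tick 3 -> clock=39.
Op 12: insert b.com -> 10.0.0.1 (expiry=39+1=40). clock=39
Op 13: tick 12 -> clock=51. purged={b.com}
Op 14: tick 12 -> clock=63.
Op 15: tick 9 -> clock=72.
Op 16: tick 8 -> clock=80.
Op 17: tick 9 -> clock=89.
Op 18: insert b.com -> 10.0.0.3 (expiry=89+2=91). clock=89
Op 19: tick 12 -> clock=101. purged={b.com}
Op 20: tick 7 -> clock=108.
Op 21: tick 12 -> clock=120.
Op 22: tick 2 -> clock=122.
Op 23: tick 8 -> clock=130.
Final cache (unexpired): {} -> size=0

Answer: 0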